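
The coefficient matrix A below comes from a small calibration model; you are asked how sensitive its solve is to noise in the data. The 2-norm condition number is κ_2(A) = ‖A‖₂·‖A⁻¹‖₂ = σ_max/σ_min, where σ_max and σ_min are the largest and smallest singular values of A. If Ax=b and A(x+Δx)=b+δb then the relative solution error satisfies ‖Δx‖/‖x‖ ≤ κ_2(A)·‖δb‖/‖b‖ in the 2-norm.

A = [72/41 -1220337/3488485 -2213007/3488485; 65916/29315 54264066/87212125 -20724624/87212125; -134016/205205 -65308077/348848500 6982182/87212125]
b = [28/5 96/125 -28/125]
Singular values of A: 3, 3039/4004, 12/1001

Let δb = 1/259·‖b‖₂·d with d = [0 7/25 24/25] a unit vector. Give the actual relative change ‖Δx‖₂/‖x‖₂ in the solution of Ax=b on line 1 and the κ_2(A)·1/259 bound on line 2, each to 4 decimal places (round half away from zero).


0.3351
0.9662

from the listed singular values, σ₁ = 3, σ_n = 12/1001
κ = σ_max/σ_min = 3/(12/1001) = 250.2500
κ_2(A)·‖δb‖/‖b‖ = 0.9662
solve Ax = b  →  x = [1.3008 -4.5124 -2.7383]
‖b‖ = 5.6569, ‖x‖ = 5.4362
with δb = [0.0000 0.0061 0.0210], A·Δx = δb → ‖Δx‖ = 1.8219
realised ‖Δx‖/‖x‖ = 0.3351
tightness: 0.3351 against a bound of 0.9662 (unrounded ratio ≈ 0.3469)


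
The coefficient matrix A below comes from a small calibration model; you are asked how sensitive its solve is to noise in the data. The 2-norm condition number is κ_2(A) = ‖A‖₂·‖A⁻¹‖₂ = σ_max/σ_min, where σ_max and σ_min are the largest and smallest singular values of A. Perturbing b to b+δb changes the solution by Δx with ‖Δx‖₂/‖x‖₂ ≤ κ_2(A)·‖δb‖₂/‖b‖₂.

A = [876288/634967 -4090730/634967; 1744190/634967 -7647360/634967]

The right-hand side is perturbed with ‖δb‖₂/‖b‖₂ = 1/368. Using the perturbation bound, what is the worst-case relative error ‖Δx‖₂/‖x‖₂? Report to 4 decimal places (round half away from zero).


0.4951

AᵀA = [13183665796/1395097201 -58557461760/1395097201; -58557461760/1395097201 260263622500/1395097201]; tr = 162669416/829921, det = 960400/829921
char-poly roots: 196 and 4900/829921
σ_max=√196=14, σ_min=√(4900/829921)=(70/911) → κ = 182.2000
worst-case relative error ≤ 182.2000 × 1/368 = 0.4951


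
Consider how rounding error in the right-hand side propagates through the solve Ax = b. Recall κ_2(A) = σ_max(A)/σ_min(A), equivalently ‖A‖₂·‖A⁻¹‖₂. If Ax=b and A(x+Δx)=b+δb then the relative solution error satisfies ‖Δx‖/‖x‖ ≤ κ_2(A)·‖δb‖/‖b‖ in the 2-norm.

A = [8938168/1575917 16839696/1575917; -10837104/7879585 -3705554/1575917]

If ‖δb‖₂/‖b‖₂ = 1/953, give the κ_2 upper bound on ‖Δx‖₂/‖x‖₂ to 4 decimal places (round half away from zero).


0.1186

form AᵀA = [1258009519936/36935074225 471586932576/7387014845; 471586932576/7387014845 176862874372/1477402969] with trace 19652530724/127803025 and determinant 236421376/127803025
eigenvalues of AᵀA: λ = (tr ± √(tr²−4·det))/2 = 3844/25, 61504/5112121
so κ_2 = √((3844/25) / (61504/5112121)) = 113.0500
perturbation bound = 113.0500·1/953 = 0.1186


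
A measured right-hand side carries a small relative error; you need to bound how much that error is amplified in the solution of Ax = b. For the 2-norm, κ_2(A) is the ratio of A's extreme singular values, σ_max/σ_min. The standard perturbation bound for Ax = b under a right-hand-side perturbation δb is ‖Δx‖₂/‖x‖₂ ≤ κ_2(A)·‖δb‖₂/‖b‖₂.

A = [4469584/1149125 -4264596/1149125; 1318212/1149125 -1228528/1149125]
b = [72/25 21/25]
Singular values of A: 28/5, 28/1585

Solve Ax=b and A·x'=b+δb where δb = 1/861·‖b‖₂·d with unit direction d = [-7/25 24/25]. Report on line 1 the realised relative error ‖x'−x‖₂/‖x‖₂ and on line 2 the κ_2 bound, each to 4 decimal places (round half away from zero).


from the listed singular values, σ₁ = 28/5, σ_n = 28/1585
κ = σ_max/σ_min = (28/5)/(28/1585) = 317.0000
perturbation bound = 317.0000·1/861 = 0.3682
solve Ax = b  →  x = [0.3879 -0.3695]
‖b‖ = 3.0000, ‖x‖ = 0.5357
re-solving with b+δb shifts x by Δx of norm 0.1972
relative error = 0.3682
tightness: 0.3682 against a bound of 0.3682; the bound is attained (ratio 1)

0.3682
0.3682


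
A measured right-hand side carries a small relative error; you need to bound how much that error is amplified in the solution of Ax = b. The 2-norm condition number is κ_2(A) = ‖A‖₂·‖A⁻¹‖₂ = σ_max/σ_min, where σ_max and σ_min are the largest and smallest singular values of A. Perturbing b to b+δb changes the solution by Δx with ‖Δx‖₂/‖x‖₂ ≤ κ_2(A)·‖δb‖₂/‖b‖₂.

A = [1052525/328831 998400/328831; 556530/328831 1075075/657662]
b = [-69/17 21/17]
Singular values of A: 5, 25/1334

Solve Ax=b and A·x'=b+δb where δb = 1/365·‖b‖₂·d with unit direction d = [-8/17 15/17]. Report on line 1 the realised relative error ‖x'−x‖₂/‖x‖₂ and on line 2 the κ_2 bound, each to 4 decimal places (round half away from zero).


from the listed singular values, σ₁ = 5, σ_n = 25/1334
condition number: 5 ÷ (25/1334) = 266.8000
bound on ‖Δx‖/‖x‖: κ·ε = 266.8000·1/365 = 0.7310
solve Ax = b  →  x = [-110.8345 115.5062]
2-norm of b is 4.2426; of x, 160.0811
δb = ε·‖b‖·d = [-0.0055 0.0103]; solving A·Δx = δb gives ‖Δx‖ = 0.6202
realised ‖Δx‖/‖x‖ = 0.0039
realised/bound (from unrounded values) ≈ 0.0053

0.0039
0.7310


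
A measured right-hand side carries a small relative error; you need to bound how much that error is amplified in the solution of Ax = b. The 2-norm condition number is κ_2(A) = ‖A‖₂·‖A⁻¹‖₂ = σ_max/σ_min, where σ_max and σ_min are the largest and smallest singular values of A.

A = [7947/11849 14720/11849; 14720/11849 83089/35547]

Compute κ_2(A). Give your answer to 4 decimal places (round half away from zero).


369.0000

AᵀA = [968281/485809 5446400/1457427; 5446400/1457427 30636289/4372281]; tr = 136162/15129, det = 1/1681
char-poly roots: 9 and 1/15129
so κ_2 = √(9 / (1/15129)) = 369.0000


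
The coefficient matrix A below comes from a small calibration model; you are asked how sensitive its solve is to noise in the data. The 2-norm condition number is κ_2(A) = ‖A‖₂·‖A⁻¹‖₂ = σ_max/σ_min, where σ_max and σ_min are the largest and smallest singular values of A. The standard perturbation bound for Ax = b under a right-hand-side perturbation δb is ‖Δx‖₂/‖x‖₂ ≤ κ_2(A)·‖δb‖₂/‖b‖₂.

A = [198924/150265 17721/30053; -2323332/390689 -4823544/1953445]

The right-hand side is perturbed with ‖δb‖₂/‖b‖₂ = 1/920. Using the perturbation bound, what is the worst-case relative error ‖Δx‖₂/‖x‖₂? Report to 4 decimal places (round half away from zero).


M = AᵀA = [84255947424/2270046025 7021083564/454009205; 7021083564/454009205 14630202081/2270046025]. tr(M)=117025029/2686445, det(M)=18974736/335805625
solving λ² − 117025029/2686445·λ + 18974736/335805625 = 0 gives λ = 1089/25, 17424/13432225
so κ_2 = √((1089/25) / (17424/13432225)) = 183.2500
worst-case relative error ≤ 183.2500 × 1/920 = 0.1992

0.1992


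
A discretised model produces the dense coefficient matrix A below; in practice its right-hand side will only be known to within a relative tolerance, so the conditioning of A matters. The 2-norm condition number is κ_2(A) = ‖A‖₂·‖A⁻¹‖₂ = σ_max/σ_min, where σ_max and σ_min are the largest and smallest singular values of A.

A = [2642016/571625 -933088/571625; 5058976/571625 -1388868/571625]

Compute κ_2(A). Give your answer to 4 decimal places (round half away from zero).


AᵀA = [112711026688/1130640625 -32842502784/1130640625; -32842502784/1130640625 9687223312/1130640625]; tr = 7833488/72361, det = 467943424/45225625
solving λ² − 7833488/72361·λ + 467943424/45225625 = 0 gives λ = 2704/25, 173056/1809025
σ_max=√(2704/25)=(52/5), σ_min=√(173056/1809025)=(416/1345) → κ = 33.6250

33.6250


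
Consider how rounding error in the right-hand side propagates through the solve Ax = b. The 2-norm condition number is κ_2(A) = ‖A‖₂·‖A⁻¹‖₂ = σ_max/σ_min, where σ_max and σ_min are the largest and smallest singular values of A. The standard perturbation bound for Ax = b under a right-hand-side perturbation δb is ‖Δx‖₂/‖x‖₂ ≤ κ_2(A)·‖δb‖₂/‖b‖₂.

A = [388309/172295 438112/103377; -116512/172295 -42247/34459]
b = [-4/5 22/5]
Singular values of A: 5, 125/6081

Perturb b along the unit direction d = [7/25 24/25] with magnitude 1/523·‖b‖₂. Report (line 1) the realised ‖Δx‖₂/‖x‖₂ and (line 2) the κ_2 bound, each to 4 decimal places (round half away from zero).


0.0021
0.4651

largest singular value 5, smallest 125/6081
κ_2(A) = 5 / (125/6081) = 243.2400
κ_2(A)·‖δb‖/‖b‖ = 0.4651
solve Ax = b  →  x = [-171.8871 91.2198]
2-norm of b is 4.4721; of x, 194.5924
re-solving with b+δb shifts x by Δx of norm 0.4160
dividing the unrounded norms, ‖Δx‖/‖x‖ = 0.0021
so the bound overstates the realised error by a factor of ≈ 217.5609 (computed from the unrounded values)


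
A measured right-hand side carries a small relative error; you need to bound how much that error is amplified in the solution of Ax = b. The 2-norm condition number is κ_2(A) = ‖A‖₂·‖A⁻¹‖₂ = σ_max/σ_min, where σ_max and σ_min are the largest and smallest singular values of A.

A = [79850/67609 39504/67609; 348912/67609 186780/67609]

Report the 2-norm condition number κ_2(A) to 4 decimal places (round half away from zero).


145.5000

AᵀA = [263716/9409 140640/9409; 140640/9409 75024/9409]; tr = 338740/9409, det = 576/9409
solving λ² − 338740/9409·λ + 576/9409 = 0 gives λ = 36, 16/9409
κ_2(A) = √(λ_max/λ_min) = √(36 / (16/9409)) = 145.5000


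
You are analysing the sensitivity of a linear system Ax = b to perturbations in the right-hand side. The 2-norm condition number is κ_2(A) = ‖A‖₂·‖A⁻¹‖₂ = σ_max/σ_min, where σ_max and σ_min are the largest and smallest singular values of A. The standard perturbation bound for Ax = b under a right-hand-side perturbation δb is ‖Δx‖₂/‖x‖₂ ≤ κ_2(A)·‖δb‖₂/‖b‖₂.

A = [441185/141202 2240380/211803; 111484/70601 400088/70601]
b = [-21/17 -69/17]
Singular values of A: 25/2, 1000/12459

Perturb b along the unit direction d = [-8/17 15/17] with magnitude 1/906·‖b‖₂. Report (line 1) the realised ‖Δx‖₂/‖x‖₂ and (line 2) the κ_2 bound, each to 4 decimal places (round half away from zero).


0.0016
0.1719

largest singular value 25/2, smallest 1000/12459
condition number: (25/2) ÷ (1000/12459) = 155.7375
perturbation bound = 155.7375·1/906 = 0.1719
solve Ax = b  →  x = [35.8147 -10.6960]
‖b‖ = 4.2426, ‖x‖ = 37.3778
δb = ε·‖b‖·d = [-0.0022 0.0041]; solving A·Δx = δb gives ‖Δx‖ = 0.0583
realised ‖Δx‖/‖x‖ = 0.0016
tightness: 0.0016 against a bound of 0.1719 (unrounded ratio ≈ 0.0091)


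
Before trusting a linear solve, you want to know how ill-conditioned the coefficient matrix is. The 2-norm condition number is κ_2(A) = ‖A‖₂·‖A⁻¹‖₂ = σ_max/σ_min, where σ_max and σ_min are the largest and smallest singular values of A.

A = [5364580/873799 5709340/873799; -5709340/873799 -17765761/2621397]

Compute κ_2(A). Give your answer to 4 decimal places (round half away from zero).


155.8500

AᵀA = [72978932000/907877161 229863737740/2723631483; 229863737740/2723631483 724127625481/8170894449]; tr = 1642019041/9715689, det = 11424400/9715689
eigenvalues of AᵀA: λ = (tr ± √(tr²−4·det))/2 = 169, 67600/9715689
σ_max=√169=13, σ_min=√(67600/9715689)=(260/3117) → κ = 155.8500


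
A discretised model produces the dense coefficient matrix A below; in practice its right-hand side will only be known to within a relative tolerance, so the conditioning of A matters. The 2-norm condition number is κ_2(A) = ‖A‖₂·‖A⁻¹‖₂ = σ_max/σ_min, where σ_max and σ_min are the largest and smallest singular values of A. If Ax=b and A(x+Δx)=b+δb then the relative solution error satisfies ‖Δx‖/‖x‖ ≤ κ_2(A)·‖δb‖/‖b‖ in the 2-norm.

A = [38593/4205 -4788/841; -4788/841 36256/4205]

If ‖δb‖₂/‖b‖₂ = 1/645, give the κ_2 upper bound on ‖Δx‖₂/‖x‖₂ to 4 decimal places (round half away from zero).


form AᵀA = [2452489/21025 -426132/4205; -426132/4205 2244496/21025] with trace 1117/5 and determinant 1364224/625
char-poly roots: 5329/25 and 256/25
κ = σ_max/σ_min = (73/5)/(16/5) = 4.5625
perturbation bound = 4.5625·1/645 = 0.0071

0.0071


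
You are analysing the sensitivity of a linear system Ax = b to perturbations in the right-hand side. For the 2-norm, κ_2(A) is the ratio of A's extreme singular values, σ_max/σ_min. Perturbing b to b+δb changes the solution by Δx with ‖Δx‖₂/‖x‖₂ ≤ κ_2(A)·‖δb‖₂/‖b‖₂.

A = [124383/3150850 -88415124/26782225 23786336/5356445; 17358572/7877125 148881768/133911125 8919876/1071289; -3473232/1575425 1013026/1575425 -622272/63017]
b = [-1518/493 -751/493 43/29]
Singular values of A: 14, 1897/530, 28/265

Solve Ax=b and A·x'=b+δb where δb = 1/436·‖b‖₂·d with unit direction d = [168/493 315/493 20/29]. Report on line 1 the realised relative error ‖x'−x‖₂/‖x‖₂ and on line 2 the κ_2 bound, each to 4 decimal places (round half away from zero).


σ_max = 14, σ_min = 28/265
κ = σ_max/σ_min = 14/(28/265) = 132.5000
κ_2(A)·‖δb‖/‖b‖ = 0.3039
solve Ax = b  →  x = [8.9754 -2.0358 -2.2866]
‖b‖₂ = 3.7417 and ‖x‖₂ = 9.4832
re-solving with b+δb shifts x by Δx of norm 0.0812
realised ‖Δx‖/‖x‖ = 0.0086
tightness: 0.0086 against a bound of 0.3039 (unrounded ratio ≈ 0.0282)

0.0086
0.3039


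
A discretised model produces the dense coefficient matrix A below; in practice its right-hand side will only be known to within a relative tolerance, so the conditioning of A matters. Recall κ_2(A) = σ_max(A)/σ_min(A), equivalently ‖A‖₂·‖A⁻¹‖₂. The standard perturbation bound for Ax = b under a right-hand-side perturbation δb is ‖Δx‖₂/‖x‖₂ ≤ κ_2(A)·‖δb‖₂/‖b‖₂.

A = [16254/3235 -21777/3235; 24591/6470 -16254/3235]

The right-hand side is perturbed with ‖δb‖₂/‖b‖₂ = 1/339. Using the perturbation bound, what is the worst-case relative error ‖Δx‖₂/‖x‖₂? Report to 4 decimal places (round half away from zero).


M = AᵀA = [332297469/8372180 -110762883/2093045; -110762883/2093045 147686049/2093045]. tr(M)=184608333/1674436, det(M)=194481/1674436
eigenvalues of AᵀA: λ = (tr ± √(tr²−4·det))/2 = 441/4, 441/418609
so κ_2 = √((441/4) / (441/418609)) = 323.5000
worst-case relative error ≤ 323.5000 × 1/339 = 0.9543

0.9543


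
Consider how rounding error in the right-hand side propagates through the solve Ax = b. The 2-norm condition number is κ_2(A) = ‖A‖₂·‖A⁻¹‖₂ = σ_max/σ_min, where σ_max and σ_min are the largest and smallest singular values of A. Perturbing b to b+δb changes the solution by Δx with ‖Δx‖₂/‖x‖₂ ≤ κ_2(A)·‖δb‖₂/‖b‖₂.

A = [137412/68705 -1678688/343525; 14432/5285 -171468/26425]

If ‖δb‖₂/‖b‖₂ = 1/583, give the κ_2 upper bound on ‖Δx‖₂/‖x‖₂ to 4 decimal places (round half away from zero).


M = AᵀA = [2163272848/188815081 -25955347968/944075405; -25955347968/944075405 311472355216/4720377025]. tr(M)=2163042464/27931225, det(M)=3748096/27931225
solving λ² − 2163042464/27931225·λ + 3748096/27931225 = 0 gives λ = 1936/25, 1936/1117249
κ_2(A) = √(λ_max/λ_min) = √((1936/25) / (1936/1117249)) = 211.4000
κ_2(A)·‖δb‖/‖b‖ = 0.3626

0.3626


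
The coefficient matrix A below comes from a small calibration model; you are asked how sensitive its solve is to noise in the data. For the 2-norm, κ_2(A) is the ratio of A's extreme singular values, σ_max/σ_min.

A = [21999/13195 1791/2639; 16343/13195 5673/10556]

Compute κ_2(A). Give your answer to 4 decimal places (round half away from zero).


91.3500

AᵀA = [2310922/535717 3850995/2142868; 3850995/2142868 6423525/8571472]; tr = 3338329/659344, det = 2025/659344
solving λ² − 3338329/659344·λ + 2025/659344 = 0 gives λ = 81/16, 25/41209
κ = σ_max/σ_min = (9/4)/(5/203) = 91.3500


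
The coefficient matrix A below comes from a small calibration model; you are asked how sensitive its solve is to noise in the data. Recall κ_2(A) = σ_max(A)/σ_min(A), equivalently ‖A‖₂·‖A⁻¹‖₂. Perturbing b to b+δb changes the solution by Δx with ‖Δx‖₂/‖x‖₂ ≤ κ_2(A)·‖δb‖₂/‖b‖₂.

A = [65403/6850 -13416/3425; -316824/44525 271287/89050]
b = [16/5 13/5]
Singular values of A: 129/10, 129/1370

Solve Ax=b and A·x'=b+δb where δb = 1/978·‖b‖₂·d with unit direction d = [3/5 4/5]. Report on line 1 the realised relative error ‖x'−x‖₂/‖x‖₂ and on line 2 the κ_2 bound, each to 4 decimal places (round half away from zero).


0.0011
0.1401

from the listed singular values, σ₁ = 129/10, σ_n = 129/1370
κ = σ_max/σ_min = (129/10)/(129/1370) = 137.0000
κ_2(A)·‖δb‖/‖b‖ = 0.1401
solve Ax = b  →  x = [16.4103 39.1831]
2-norm of b is 4.1231; of x, 42.4807
with δb = [0.0025 0.0034], A·Δx = δb → ‖Δx‖ = 0.0448
relative error = 0.0011
so the bound overstates the realised error by a factor of ≈ 132.9097 (computed from the unrounded values)


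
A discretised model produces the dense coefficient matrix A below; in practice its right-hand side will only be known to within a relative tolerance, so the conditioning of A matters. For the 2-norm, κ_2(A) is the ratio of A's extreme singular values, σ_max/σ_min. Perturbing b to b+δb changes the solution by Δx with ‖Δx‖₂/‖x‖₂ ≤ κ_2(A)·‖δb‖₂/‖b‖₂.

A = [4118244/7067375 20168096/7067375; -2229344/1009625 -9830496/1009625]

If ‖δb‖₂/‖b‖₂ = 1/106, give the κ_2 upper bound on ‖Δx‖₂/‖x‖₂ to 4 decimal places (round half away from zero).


AᵀA = [416781907984/79916463025 370214222976/15983292605; 370214222976/15983292605 8227273639936/79916463025]; tr = 1028442064/9508205, det = 467943424/1188525625
char-poly roots: 2704/25 and 173056/47541025
σ_max=√(2704/25)=(52/5), σ_min=√(173056/47541025)=(416/6895) → κ = 172.3750
perturbation bound = 172.3750·1/106 = 1.6262

1.6262


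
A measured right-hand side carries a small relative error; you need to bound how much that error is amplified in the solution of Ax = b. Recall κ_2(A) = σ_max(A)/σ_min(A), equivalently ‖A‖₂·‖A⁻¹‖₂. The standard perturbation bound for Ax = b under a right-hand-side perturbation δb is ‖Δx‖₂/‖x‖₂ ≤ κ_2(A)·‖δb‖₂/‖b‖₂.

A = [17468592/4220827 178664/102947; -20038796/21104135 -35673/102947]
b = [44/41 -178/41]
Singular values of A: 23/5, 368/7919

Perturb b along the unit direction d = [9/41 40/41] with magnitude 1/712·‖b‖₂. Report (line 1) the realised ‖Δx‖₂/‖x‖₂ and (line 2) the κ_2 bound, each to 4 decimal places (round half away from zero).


0.0016
0.1390

largest singular value 23/5, smallest 368/7919
κ = σ_max/σ_min = (23/5)/(368/7919) = 98.9875
worst-case relative error ≤ 98.9875 × 1/712 = 0.1390
solve Ax = b  →  x = [33.5075 -79.2876]
‖b‖₂ = 4.4721 and ‖x‖₂ = 86.0772
δb = ε·‖b‖·d = [0.0014 0.0061]; solving A·Δx = δb gives ‖Δx‖ = 0.1352
dividing the unrounded norms, ‖Δx‖/‖x‖ = 0.0016
so the bound overstates the realised error by a factor of ≈ 88.5382 (computed from the unrounded values)


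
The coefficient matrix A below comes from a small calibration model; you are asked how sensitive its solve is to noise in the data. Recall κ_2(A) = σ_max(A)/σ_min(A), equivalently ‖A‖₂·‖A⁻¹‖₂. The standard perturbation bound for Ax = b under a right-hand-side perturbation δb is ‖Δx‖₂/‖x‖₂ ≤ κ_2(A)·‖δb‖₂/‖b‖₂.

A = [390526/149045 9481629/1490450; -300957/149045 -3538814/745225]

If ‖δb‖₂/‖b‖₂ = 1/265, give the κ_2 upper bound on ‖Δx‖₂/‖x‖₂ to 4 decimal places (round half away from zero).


form AᵀA = [9723426901/888576481 116657686737/4442882405; 116657686737/4442882405 5599764264001/88857648100] with trace 38888206829/525784900 and determinant 3418801/21031396
λ_max, λ_min = (38888206829/525784900 ± √1512112874980891745241/276449761068010000)/2 = 1849/25, 46225/21031396
κ_2(A) = √(λ_max/λ_min) = √((1849/25) / (46225/21031396)) = 183.4400
worst-case relative error ≤ 183.4400 × 1/265 = 0.6922

0.6922


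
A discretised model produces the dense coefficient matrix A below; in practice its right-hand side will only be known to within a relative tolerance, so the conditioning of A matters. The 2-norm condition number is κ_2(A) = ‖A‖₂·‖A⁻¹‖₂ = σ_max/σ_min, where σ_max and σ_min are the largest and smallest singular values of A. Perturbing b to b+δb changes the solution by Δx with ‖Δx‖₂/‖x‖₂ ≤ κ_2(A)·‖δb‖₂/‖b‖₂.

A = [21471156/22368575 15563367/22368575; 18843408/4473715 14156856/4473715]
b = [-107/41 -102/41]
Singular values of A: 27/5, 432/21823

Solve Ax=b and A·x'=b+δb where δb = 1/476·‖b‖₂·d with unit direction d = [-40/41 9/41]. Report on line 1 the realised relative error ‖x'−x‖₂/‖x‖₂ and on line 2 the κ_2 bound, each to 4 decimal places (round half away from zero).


largest singular value 27/5, smallest 432/21823
κ_2(A) = (27/5) / (432/21823) = 272.7875
bound on ‖Δx‖/‖x‖: κ·ε = 272.7875·1/476 = 0.5731
solve Ax = b  →  x = [-61.0639 80.4926]
‖b‖₂ = 3.6056 and ‖x‖₂ = 101.0339
re-solving with b+δb shifts x by Δx of norm 0.3826
realised ‖Δx‖/‖x‖ = 0.0038
realised/bound (from unrounded values) ≈ 0.0066

0.0038
0.5731


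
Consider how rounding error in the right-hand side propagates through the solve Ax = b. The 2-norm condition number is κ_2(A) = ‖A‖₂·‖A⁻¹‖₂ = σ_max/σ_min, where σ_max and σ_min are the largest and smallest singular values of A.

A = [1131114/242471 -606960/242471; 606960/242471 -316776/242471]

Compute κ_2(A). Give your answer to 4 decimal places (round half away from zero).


209.7500

form AᵀA = [5701796964/203433169 -3040869600/203433169; -3040869600/203433169 1621963584/203433169] with trace 25341732/703921 and determinant 20736/703921
λ_max, λ_min = (25341732/703921 ± √642144994736400/495504774241)/2 = 36, 576/703921
κ_2(A) = √(λ_max/λ_min) = √(36 / (576/703921)) = 209.7500


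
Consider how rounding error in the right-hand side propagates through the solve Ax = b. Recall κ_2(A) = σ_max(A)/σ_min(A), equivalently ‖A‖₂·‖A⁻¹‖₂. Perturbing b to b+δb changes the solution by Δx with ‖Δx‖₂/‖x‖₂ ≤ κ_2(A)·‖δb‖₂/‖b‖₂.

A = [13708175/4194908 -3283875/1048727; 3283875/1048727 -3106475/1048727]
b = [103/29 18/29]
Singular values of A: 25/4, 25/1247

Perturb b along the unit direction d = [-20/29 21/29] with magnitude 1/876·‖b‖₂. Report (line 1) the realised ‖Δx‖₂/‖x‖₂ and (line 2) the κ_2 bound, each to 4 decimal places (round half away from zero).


σ_max = 25/4, σ_min = 25/1247
κ_2(A) = (25/4) / (25/1247) = 311.7500
κ_2(A)·‖δb‖/‖b‖ = 0.3559
solve Ax = b  →  x = [-68.4524 -72.5710]
2-norm of b is 3.6056; of x, 99.7612
re-solving with b+δb shifts x by Δx of norm 0.2053
dividing the unrounded norms, ‖Δx‖/‖x‖ = 0.0021
realised/bound (from unrounded values) ≈ 0.0058

0.0021
0.3559


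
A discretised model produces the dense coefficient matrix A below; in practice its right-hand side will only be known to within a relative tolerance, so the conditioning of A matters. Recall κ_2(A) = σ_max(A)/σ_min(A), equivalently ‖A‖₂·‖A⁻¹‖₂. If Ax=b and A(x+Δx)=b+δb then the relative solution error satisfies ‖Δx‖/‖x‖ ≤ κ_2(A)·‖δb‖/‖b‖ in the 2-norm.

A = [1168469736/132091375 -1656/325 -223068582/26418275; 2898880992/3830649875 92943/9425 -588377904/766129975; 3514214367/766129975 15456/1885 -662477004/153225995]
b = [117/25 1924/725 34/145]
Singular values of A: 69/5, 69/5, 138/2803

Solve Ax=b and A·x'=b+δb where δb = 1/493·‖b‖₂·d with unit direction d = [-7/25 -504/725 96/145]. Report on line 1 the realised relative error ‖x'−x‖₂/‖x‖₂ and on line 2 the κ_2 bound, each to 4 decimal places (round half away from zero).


σ_max = 69/5, σ_min = 138/2803
κ = σ_max/σ_min = (69/5)/(138/2803) = 280.3000
κ_2(A)·‖δb‖/‖b‖ = 0.5686
solve Ax = b  →  x = [-41.7899 0.0223 -44.3482]
2-norm of b is 5.3852; of x, 60.9356
δb = ε·‖b‖·d = [-0.0031 -0.0076 0.0072]; solving A·Δx = δb gives ‖Δx‖ = 0.2219
dividing the unrounded norms, ‖Δx‖/‖x‖ = 0.0036
realised/bound (from unrounded values) ≈ 0.0064

0.0036
0.5686


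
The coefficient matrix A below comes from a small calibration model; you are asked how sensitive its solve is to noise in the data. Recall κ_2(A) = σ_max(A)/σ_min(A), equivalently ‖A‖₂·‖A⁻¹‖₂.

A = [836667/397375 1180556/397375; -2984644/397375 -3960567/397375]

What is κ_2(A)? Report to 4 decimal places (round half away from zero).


M = AᵀA = [15372978361/252651025 20493783648/252651025; 20493783648/252651025 27327685489/252651025]. tr(M)=1708026554/10106041, det(M)=17850625/10106041
eigenvalues of AᵀA: λ = (tr ± √(tr²−4·det))/2 = 169, 105625/10106041
so κ_2 = √(169 / (105625/10106041)) = 127.1600

127.1600


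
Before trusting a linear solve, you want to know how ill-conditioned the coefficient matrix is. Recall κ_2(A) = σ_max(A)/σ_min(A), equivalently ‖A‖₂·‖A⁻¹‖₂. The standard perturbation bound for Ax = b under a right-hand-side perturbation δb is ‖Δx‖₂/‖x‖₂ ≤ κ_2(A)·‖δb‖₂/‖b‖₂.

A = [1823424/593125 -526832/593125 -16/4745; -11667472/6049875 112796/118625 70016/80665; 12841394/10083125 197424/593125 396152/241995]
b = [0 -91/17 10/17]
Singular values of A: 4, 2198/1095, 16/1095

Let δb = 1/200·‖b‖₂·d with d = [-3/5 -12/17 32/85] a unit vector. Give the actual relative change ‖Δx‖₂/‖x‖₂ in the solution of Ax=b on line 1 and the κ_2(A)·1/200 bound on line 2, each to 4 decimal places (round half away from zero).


0.0067
1.3688

from the listed singular values, σ₁ = 4, σ_n = 16/1095
κ = σ_max/σ_min = 4/(16/1095) = 273.7500
perturbation bound = 273.7500·1/200 = 1.3688
solve Ax = b  →  x = [-70.1411 -243.1625 104.3687]
2-norm of b is 5.3852; of x, 273.7528
δb = ε·‖b‖·d = [-0.0162 -0.0190 0.0101]; solving A·Δx = δb gives ‖Δx‖ = 1.8427
relative error = 0.0067
realised/bound (from unrounded values) ≈ 0.0049


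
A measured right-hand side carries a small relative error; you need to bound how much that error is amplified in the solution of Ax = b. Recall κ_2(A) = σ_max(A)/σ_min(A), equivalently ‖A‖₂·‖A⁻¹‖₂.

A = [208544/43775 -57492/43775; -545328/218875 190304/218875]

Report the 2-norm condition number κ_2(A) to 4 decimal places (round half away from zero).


AᵀA = [4791168256/165765625 -1396257408/165765625; -1396257408/165765625 411241744/165765625]; tr = 8323856/265225, det = 200704/265225
solving λ² − 8323856/265225·λ + 200704/265225 = 0 gives λ = 784/25, 256/10609
σ_max=√(784/25)=(28/5), σ_min=√(256/10609)=(16/103) → κ = 36.0500

36.0500


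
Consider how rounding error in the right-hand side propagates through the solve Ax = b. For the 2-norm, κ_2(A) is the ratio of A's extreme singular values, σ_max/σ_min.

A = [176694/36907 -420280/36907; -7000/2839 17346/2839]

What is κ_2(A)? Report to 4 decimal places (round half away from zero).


167.0000

form AᵀA = [136684324/4713241 -327962880/4713241; -327962880/4713241 787144036/4713241] with trace 5466440/27889 and determinant 38416/27889
λ_max, λ_min = (5466440/27889 ± √29877680738304/777796321)/2 = 196, 196/27889
κ_2(A) = √(λ_max/λ_min) = √(196 / (196/27889)) = 167.0000


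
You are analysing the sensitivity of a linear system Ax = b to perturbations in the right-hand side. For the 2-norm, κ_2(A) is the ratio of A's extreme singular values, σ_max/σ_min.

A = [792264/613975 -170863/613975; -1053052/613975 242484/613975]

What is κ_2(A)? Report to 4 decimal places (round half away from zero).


149.7500

AᵀA = [69464030416/15078612025 -625146984/603144481; -625146984/603144481 3519706201/15078612025]; tr = 43416857/8970025, det = 234256/224250625
solving λ² − 43416857/8970025·λ + 234256/224250625 = 0 gives λ = 121/25, 1936/8970025
κ = σ_max/σ_min = (11/5)/(44/2995) = 149.7500


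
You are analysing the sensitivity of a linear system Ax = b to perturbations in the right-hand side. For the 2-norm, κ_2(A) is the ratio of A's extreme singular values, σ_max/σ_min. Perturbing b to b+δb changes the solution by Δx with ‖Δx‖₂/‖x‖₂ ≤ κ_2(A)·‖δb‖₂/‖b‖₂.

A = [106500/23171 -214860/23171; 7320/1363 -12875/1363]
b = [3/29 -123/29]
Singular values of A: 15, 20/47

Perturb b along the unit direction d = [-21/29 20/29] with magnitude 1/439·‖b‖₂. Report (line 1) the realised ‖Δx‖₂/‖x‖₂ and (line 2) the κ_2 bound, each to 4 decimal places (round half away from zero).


0.0032
0.0803

from the listed singular values, σ₁ = 15, σ_n = 20/47
κ = σ_max/σ_min = 15/(20/47) = 35.2500
bound on ‖Δx‖/‖x‖: κ·ε = 35.2500·1/439 = 0.0803
solve Ax = b  →  x = [-6.3147 -3.1412]
2-norm of b is 4.2426; of x, 7.0528
Δx = A⁻¹·δb where δb = 1/439·4.2426·d; ‖Δx‖ = 0.0227
relative error = 0.0032
tightness: 0.0032 against a bound of 0.0803 (unrounded ratio ≈ 0.0401)


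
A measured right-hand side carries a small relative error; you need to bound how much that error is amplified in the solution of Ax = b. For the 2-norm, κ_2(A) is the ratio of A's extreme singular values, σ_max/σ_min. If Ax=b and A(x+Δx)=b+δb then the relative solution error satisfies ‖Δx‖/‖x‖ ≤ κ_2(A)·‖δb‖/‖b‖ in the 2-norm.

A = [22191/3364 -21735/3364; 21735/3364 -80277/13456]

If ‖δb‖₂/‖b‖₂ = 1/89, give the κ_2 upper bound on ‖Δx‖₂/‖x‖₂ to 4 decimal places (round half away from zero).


0.7640

AᵀA = [573633/6728 -4368735/53824; -4368735/53824 16650369/215296]; tr = 41625/256, det = 23409/4096
eigenvalues of AᵀA: λ = (tr ± √(tr²−4·det))/2 = 2601/16, 9/256
κ = σ_max/σ_min = (51/4)/(3/16) = 68.0000
bound on ‖Δx‖/‖x‖: κ·ε = 68.0000·1/89 = 0.7640


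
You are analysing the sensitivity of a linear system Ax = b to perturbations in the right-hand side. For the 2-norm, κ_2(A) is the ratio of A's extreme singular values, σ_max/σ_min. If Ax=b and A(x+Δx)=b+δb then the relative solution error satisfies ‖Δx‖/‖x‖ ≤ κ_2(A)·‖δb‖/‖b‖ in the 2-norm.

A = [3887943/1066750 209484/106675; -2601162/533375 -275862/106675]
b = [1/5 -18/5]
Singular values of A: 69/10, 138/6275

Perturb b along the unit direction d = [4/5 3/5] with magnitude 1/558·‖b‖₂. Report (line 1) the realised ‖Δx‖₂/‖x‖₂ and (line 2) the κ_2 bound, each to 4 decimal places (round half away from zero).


σ_max = 69/10, σ_min = 138/6275
κ_2(A) = (69/10) / (138/6275) = 313.7500
perturbation bound = 313.7500·1/558 = 0.5623
solve Ax = b  →  x = [43.1799 -80.0384]
‖b‖₂ = 3.6056 and ‖x‖₂ = 90.9431
with δb = [0.0052 0.0039], A·Δx = δb → ‖Δx‖ = 0.2938
relative error = 0.0032
so the bound overstates the realised error by a factor of ≈ 174.0392 (computed from the unrounded values)

0.0032
0.5623


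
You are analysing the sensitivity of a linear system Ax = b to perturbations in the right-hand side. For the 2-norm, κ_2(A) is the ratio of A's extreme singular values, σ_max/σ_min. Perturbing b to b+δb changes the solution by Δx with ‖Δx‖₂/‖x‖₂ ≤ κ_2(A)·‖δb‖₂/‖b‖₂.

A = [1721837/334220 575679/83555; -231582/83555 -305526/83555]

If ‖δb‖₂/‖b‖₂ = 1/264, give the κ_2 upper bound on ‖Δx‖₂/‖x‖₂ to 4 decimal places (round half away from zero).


form AᵀA = [13227703177/386515600 4409144259/96628900; 4409144259/96628900 1469731653/24157225] with trace 1469736385/15460624 and determinant 257049/3865156
char-poly roots: 1521/16 and 676/966289
κ_2(A) = √(λ_max/λ_min) = √((1521/16) / (676/966289)) = 368.6250
perturbation bound = 368.6250·1/264 = 1.3963

1.3963


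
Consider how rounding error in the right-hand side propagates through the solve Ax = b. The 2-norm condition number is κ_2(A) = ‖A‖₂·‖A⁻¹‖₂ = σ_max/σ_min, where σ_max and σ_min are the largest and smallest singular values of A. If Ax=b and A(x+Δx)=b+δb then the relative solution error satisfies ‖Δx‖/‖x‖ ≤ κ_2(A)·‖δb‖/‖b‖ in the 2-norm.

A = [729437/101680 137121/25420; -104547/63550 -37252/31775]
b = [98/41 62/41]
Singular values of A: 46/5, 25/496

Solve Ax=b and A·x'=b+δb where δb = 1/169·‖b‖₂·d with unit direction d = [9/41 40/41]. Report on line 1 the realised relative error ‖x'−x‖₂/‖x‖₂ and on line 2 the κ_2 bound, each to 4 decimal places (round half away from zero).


σ_max = 46/5, σ_min = 25/496
κ = σ_max/σ_min = (46/5)/(25/496) = 182.5280
worst-case relative error ≤ 182.5280 × 1/169 = 1.0800
solve Ax = b  →  x = [-23.6341 31.8744]
2-norm of b is 2.8284; of x, 39.6806
Δx = A⁻¹·δb where δb = 1/169·2.8284·d; ‖Δx‖ = 0.3320
relative error = 0.0084
tightness: 0.0084 against a bound of 1.0800 (unrounded ratio ≈ 0.0077)

0.0084
1.0800


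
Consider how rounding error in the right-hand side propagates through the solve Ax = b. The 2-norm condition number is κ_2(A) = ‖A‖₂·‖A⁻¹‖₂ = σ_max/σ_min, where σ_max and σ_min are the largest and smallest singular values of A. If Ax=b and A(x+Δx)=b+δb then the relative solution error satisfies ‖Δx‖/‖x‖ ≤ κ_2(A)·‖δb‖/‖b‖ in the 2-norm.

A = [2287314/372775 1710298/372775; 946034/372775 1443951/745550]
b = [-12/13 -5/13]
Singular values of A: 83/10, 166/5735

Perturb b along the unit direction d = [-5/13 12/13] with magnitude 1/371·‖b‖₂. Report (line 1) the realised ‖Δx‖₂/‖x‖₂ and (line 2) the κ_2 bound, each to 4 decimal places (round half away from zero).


from the listed singular values, σ₁ = 83/10, σ_n = 166/5735
κ = σ_max/σ_min = (83/10)/(166/5735) = 286.7500
worst-case relative error ≤ 286.7500 × 1/371 = 0.7729
solve Ax = b  →  x = [-0.0964 -0.0723]
2-norm of b is 1.0000; of x, 0.1205
with δb = [-0.0010 0.0025], A·Δx = δb → ‖Δx‖ = 0.0931
dividing the unrounded norms, ‖Δx‖/‖x‖ = 0.7729
tightness: 0.7729 against a bound of 0.7729; the bound is attained (ratio 1)

0.7729
0.7729


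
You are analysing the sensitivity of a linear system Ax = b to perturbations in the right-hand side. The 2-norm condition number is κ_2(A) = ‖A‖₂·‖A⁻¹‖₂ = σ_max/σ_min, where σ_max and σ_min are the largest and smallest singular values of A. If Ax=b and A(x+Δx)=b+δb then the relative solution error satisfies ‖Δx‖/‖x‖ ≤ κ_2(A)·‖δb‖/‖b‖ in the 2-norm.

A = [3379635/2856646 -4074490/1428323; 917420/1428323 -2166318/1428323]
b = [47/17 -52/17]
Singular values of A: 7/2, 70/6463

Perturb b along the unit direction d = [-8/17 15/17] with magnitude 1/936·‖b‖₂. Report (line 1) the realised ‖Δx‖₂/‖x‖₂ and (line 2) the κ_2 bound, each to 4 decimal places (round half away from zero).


0.0011
0.3452

largest singular value 7/2, smallest 70/6463
κ_2(A) = (7/2) / (70/6463) = 323.1500
worst-case relative error ≤ 323.1500 × 1/936 = 0.3452
solve Ax = b  →  x = [-340.7956 -142.3077]
2-norm of b is 4.1231; of x, 369.3144
re-solving with b+δb shifts x by Δx of norm 0.4067
realised ‖Δx‖/‖x‖ = 0.0011
realised/bound (from unrounded values) ≈ 0.0032


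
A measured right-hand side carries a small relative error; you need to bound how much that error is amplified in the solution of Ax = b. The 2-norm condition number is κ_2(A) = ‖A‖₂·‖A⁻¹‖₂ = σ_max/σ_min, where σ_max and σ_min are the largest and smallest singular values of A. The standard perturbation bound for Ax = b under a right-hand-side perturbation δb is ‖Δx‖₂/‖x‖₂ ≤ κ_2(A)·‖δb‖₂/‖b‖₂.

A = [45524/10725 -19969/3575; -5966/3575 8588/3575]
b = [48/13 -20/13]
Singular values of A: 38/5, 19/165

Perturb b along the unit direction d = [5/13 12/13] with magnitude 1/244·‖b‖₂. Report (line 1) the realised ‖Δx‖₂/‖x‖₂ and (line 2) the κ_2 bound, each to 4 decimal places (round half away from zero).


from the listed singular values, σ₁ = 38/5, σ_n = 19/165
κ = σ_max/σ_min = (38/5)/(19/165) = 66.0000
bound on ‖Δx‖/‖x‖: κ·ε = 66.0000·1/244 = 0.2705
solve Ax = b  →  x = [0.3158 -0.4211]
‖b‖ = 4.0000, ‖x‖ = 0.5263
δb = ε·‖b‖·d = [0.0063 0.0151]; solving A·Δx = δb gives ‖Δx‖ = 0.1424
dividing the unrounded norms, ‖Δx‖/‖x‖ = 0.2705
tightness: 0.2705 against a bound of 0.2705; the bound is attained (ratio 1)

0.2705
0.2705


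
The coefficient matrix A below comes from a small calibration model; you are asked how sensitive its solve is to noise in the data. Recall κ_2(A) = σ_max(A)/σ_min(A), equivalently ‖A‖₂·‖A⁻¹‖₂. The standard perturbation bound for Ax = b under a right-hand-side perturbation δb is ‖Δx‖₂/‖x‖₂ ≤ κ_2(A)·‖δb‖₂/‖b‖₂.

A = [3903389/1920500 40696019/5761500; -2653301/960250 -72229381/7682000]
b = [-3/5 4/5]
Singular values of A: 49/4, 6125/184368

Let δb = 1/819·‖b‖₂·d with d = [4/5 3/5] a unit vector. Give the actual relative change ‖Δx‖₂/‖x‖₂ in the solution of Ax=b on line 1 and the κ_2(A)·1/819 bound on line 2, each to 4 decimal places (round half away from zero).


from the listed singular values, σ₁ = 49/4, σ_n = 6125/184368
condition number: (49/4) ÷ (6125/184368) = 368.7360
bound on ‖Δx‖/‖x‖: κ·ε = 368.7360·1/819 = 0.4502
solve Ax = b  →  x = [-0.0229 -0.0784]
2-norm of b is 1.0000; of x, 0.0816
with δb = [0.0010 0.0007], A·Δx = δb → ‖Δx‖ = 0.0368
dividing the unrounded norms, ‖Δx‖/‖x‖ = 0.4502
so the bound is sharp here: realised error equals the bound

0.4502
0.4502


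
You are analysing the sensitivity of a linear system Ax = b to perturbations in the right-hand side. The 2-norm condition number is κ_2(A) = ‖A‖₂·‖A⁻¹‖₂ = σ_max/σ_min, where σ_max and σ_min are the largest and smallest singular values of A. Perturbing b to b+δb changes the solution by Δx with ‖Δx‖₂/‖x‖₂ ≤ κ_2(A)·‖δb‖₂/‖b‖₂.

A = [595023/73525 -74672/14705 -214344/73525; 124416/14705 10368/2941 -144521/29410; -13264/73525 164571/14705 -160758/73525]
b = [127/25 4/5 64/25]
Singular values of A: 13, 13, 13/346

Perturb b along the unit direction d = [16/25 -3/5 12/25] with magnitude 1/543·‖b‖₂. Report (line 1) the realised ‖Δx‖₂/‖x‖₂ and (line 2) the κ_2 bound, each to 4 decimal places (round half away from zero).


largest singular value 13, smallest 13/346
condition number: 13 ÷ (13/346) = 346.0000
κ_2(A)·‖δb‖/‖b‖ = 0.6372
solve Ax = b  →  x = [46.5259 19.3025 93.7919]
‖b‖ = 5.7446, ‖x‖ = 106.4620
with δb = [0.0068 -0.0063 0.0051], A·Δx = δb → ‖Δx‖ = 0.2816
dividing the unrounded norms, ‖Δx‖/‖x‖ = 0.0026
tightness: 0.0026 against a bound of 0.6372 (unrounded ratio ≈ 0.0042)

0.0026
0.6372


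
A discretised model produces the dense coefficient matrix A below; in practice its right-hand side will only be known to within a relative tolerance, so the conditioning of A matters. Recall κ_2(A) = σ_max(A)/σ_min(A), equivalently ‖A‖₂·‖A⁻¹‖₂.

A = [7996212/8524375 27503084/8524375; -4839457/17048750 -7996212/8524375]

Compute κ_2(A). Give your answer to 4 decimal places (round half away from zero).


form AᵀA = [446684751121/465055802500 382830643818/116263950625; 382830643818/116263950625 1312574457376/116263950625] with trace 9115172129/744089284 and determinant 240100/186022321
solving λ² − 9115172129/744089284·λ + 240100/186022321 = 0 gives λ = 49/4, 19600/186022321
κ_2(A) = √(λ_max/λ_min) = √((49/4) / (19600/186022321)) = 340.9750

340.9750
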